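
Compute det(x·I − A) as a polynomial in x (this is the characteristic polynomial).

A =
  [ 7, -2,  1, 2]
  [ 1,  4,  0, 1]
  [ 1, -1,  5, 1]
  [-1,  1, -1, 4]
x^4 - 20*x^3 + 150*x^2 - 500*x + 625

Expanding det(x·I − A) (e.g. by cofactor expansion or by noting that A is similar to its Jordan form J, which has the same characteristic polynomial as A) gives
  χ_A(x) = x^4 - 20*x^3 + 150*x^2 - 500*x + 625
which factors as (x - 5)^4. The eigenvalues (with algebraic multiplicities) are λ = 5 with multiplicity 4.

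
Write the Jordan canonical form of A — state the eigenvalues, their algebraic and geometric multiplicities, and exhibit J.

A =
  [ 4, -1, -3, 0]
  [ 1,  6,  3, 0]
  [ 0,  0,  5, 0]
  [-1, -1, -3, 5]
J_2(5) ⊕ J_1(5) ⊕ J_1(5)

The characteristic polynomial is
  det(x·I − A) = x^4 - 20*x^3 + 150*x^2 - 500*x + 625 = (x - 5)^4

Eigenvalues and multiplicities (the geometric multiplicity of λ is n − rank(A − λI), which equals the number of Jordan blocks for λ):
  λ = 5: algebraic multiplicity = 4, geometric multiplicity = 3

Determining the block sizes for each eigenvalue:
  λ = 5: 3 blocks summing to 4 forces exactly one block of size 2 and the rest size 1 → block sizes [2, 1, 1]

Assembling the blocks gives a Jordan form
J =
  [5, 1, 0, 0]
  [0, 5, 0, 0]
  [0, 0, 5, 0]
  [0, 0, 0, 5]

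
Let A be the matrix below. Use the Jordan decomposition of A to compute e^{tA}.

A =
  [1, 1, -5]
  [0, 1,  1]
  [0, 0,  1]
e^{tA} =
  [exp(t), t*exp(t), t^2*exp(t)/2 - 5*t*exp(t)]
  [0, exp(t), t*exp(t)]
  [0, 0, exp(t)]

Strategy: write A = P · J · P⁻¹ where J is a Jordan canonical form, so e^{tA} = P · e^{tJ} · P⁻¹, and e^{tJ} can be computed block-by-block.

A has Jordan form
J =
  [1, 1, 0]
  [0, 1, 1]
  [0, 0, 1]
(up to reordering of blocks).

Per-block formulas:
  For a 3×3 Jordan block J_3(1): exp(t · J_3(1)) = e^(1t)·(I + t·N + (t^2/2)·N^2), where N is the 3×3 nilpotent shift.

After assembling e^{tJ} and conjugating by P, we get:

e^{tA} =
  [exp(t), t*exp(t), t^2*exp(t)/2 - 5*t*exp(t)]
  [0, exp(t), t*exp(t)]
  [0, 0, exp(t)]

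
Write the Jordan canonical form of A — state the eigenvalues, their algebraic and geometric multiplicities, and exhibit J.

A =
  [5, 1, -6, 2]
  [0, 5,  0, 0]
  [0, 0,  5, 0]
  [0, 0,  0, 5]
J_2(5) ⊕ J_1(5) ⊕ J_1(5)

The characteristic polynomial is
  det(x·I − A) = x^4 - 20*x^3 + 150*x^2 - 500*x + 625 = (x - 5)^4

Eigenvalues and multiplicities (the geometric multiplicity of λ is n − rank(A − λI), which equals the number of Jordan blocks for λ):
  λ = 5: algebraic multiplicity = 4, geometric multiplicity = 3

Determining the block sizes for each eigenvalue:
  λ = 5: 3 blocks summing to 4 forces exactly one block of size 2 and the rest size 1 → block sizes [2, 1, 1]

Assembling the blocks gives a Jordan form
J =
  [5, 1, 0, 0]
  [0, 5, 0, 0]
  [0, 0, 5, 0]
  [0, 0, 0, 5]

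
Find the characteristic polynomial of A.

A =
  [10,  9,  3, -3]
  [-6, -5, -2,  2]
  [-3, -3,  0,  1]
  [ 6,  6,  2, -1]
x^4 - 4*x^3 + 6*x^2 - 4*x + 1

Expanding det(x·I − A) (e.g. by cofactor expansion or by noting that A is similar to its Jordan form J, which has the same characteristic polynomial as A) gives
  χ_A(x) = x^4 - 4*x^3 + 6*x^2 - 4*x + 1
which factors as (x - 1)^4. The eigenvalues (with algebraic multiplicities) are λ = 1 with multiplicity 4.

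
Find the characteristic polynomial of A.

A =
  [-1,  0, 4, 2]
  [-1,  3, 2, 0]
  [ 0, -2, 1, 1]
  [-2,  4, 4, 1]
x^4 - 4*x^3 + 6*x^2 - 4*x + 1

Expanding det(x·I − A) (e.g. by cofactor expansion or by noting that A is similar to its Jordan form J, which has the same characteristic polynomial as A) gives
  χ_A(x) = x^4 - 4*x^3 + 6*x^2 - 4*x + 1
which factors as (x - 1)^4. The eigenvalues (with algebraic multiplicities) are λ = 1 with multiplicity 4.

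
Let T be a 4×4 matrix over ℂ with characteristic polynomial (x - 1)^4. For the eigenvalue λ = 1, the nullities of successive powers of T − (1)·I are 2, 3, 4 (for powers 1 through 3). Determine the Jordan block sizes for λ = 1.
Block sizes for λ = 1: [3, 1]

From the dimensions of kernels of powers, the number of Jordan blocks of size at least j is d_j − d_{j−1} where d_j = dim ker(N^j) (with d_0 = 0). Computing the differences gives [2, 1, 1].
The number of blocks of size exactly k is (#blocks of size ≥ k) − (#blocks of size ≥ k + 1), so the partition is: 1 block(s) of size 1, 1 block(s) of size 3.
In nonincreasing order the block sizes are [3, 1].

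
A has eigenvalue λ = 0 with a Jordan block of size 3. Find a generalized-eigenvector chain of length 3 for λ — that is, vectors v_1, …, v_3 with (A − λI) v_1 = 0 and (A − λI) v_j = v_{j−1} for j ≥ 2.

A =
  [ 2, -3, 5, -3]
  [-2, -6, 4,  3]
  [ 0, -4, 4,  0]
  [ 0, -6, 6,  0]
A Jordan chain for λ = 0 of length 3:
v_1 = (10, 8, 8, 12)ᵀ
v_2 = (2, -2, 0, 0)ᵀ
v_3 = (1, 0, 0, 0)ᵀ

Let N = A − (0)·I. We want v_3 with N^3 v_3 = 0 but N^2 v_3 ≠ 0; then v_{j-1} := N · v_j for j = 3, …, 2.

Pick v_3 = (1, 0, 0, 0)ᵀ.
Then v_2 = N · v_3 = (2, -2, 0, 0)ᵀ.
Then v_1 = N · v_2 = (10, 8, 8, 12)ᵀ.

Sanity check: (A − (0)·I) v_1 = (0, 0, 0, 0)ᵀ = 0. ✓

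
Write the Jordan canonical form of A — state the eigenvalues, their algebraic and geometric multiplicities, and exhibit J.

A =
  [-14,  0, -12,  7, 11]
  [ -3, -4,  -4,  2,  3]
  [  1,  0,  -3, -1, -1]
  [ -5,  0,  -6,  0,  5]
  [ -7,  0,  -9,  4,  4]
J_1(-4) ⊕ J_1(-4) ⊕ J_2(-3) ⊕ J_1(-3)

The characteristic polynomial is
  det(x·I − A) = x^5 + 17*x^4 + 115*x^3 + 387*x^2 + 648*x + 432 = (x + 3)^3*(x + 4)^2

Eigenvalues and multiplicities (the geometric multiplicity of λ is n − rank(A − λI), which equals the number of Jordan blocks for λ):
  λ = -4: algebraic multiplicity = 2, geometric multiplicity = 2
  λ = -3: algebraic multiplicity = 3, geometric multiplicity = 2

Determining the block sizes for each eigenvalue:
  λ = -4: gm = am = 2, so every block has size 1 → block sizes [1, 1]
  λ = -3: 2 blocks summing to 3 forces exactly one block of size 2 and the rest size 1 → block sizes [2, 1]

Assembling the blocks gives a Jordan form
J =
  [-4,  0,  0,  0,  0]
  [ 0, -4,  0,  0,  0]
  [ 0,  0, -3,  1,  0]
  [ 0,  0,  0, -3,  0]
  [ 0,  0,  0,  0, -3]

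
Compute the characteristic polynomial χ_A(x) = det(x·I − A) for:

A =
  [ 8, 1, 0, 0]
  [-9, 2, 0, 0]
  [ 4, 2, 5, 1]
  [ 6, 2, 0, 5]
x^4 - 20*x^3 + 150*x^2 - 500*x + 625

Expanding det(x·I − A) (e.g. by cofactor expansion or by noting that A is similar to its Jordan form J, which has the same characteristic polynomial as A) gives
  χ_A(x) = x^4 - 20*x^3 + 150*x^2 - 500*x + 625
which factors as (x - 5)^4. The eigenvalues (with algebraic multiplicities) are λ = 5 with multiplicity 4.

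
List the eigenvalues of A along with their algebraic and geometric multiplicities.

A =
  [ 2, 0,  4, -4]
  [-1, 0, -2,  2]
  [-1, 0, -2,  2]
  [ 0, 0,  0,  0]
λ = 0: alg = 4, geom = 3

Step 1 — factor the characteristic polynomial to read off the algebraic multiplicities:
  χ_A(x) = x^4

Step 2 — compute geometric multiplicities via the rank-nullity identity g(λ) = n − rank(A − λI):
  rank(A − (0)·I) = 1, so dim ker(A − (0)·I) = n − 1 = 3

Summary:
  λ = 0: algebraic multiplicity = 4, geometric multiplicity = 3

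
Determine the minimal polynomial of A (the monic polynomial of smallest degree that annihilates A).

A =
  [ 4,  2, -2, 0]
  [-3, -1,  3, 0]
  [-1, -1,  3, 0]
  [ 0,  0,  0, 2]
x^2 - 4*x + 4

The characteristic polynomial is χ_A(x) = (x - 2)^4, so the eigenvalues are known. The minimal polynomial is
  m_A(x) = Π_λ (x − λ)^{k_λ}
where k_λ is the size of the *largest* Jordan block for λ (equivalently, the smallest k with (A − λI)^k v = 0 for every generalised eigenvector v of λ).

  λ = 2: largest Jordan block has size 2, contributing (x − 2)^2

So m_A(x) = (x - 2)^2 = x^2 - 4*x + 4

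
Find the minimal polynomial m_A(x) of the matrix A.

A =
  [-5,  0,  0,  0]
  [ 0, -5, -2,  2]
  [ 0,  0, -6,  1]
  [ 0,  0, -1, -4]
x^2 + 10*x + 25

The characteristic polynomial is χ_A(x) = (x + 5)^4, so the eigenvalues are known. The minimal polynomial is
  m_A(x) = Π_λ (x − λ)^{k_λ}
where k_λ is the size of the *largest* Jordan block for λ (equivalently, the smallest k with (A − λI)^k v = 0 for every generalised eigenvector v of λ).

  λ = -5: largest Jordan block has size 2, contributing (x + 5)^2

So m_A(x) = (x + 5)^2 = x^2 + 10*x + 25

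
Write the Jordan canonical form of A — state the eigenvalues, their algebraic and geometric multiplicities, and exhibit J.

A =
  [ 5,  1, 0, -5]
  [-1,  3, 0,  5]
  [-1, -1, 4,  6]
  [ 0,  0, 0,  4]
J_2(4) ⊕ J_2(4)

The characteristic polynomial is
  det(x·I − A) = x^4 - 16*x^3 + 96*x^2 - 256*x + 256 = (x - 4)^4

Eigenvalues and multiplicities (the geometric multiplicity of λ is n − rank(A − λI), which equals the number of Jordan blocks for λ):
  λ = 4: algebraic multiplicity = 4, geometric multiplicity = 2

Determining the block sizes for each eigenvalue:
  λ = 4: with am = 4 and gm = 2, the partition is not yet determined (e.g. several partitions of 4 into 2 parts exist). Let N = A − (4)·I. Computing rank(N^1) = 2, rank(N^2) = 0; the number of blocks of size ≥ j is rank(N^{j−1}) − rank(N^j), giving [2, 2]. So we have 2 block(s) of size 2 → block sizes [2, 2]

Assembling the blocks gives a Jordan form
J =
  [4, 1, 0, 0]
  [0, 4, 0, 0]
  [0, 0, 4, 1]
  [0, 0, 0, 4]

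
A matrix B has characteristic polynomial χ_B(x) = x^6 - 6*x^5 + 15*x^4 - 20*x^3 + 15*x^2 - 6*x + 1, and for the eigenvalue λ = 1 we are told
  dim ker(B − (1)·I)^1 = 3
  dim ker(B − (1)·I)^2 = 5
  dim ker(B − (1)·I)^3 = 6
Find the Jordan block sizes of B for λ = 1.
Block sizes for λ = 1: [3, 2, 1]

From the dimensions of kernels of powers, the number of Jordan blocks of size at least j is d_j − d_{j−1} where d_j = dim ker(N^j) (with d_0 = 0). Computing the differences gives [3, 2, 1].
The number of blocks of size exactly k is (#blocks of size ≥ k) − (#blocks of size ≥ k + 1), so the partition is: 1 block(s) of size 1, 1 block(s) of size 2, 1 block(s) of size 3.
In nonincreasing order the block sizes are [3, 2, 1].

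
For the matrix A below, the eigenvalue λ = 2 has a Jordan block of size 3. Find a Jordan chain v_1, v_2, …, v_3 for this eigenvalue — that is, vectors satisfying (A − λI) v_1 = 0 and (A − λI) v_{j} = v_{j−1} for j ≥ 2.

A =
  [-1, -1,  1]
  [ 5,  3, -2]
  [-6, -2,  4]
A Jordan chain for λ = 2 of length 3:
v_1 = (-2, 2, -4)ᵀ
v_2 = (-3, 5, -6)ᵀ
v_3 = (1, 0, 0)ᵀ

Let N = A − (2)·I. We want v_3 with N^3 v_3 = 0 but N^2 v_3 ≠ 0; then v_{j-1} := N · v_j for j = 3, …, 2.

Pick v_3 = (1, 0, 0)ᵀ.
Then v_2 = N · v_3 = (-3, 5, -6)ᵀ.
Then v_1 = N · v_2 = (-2, 2, -4)ᵀ.

Sanity check: (A − (2)·I) v_1 = (0, 0, 0)ᵀ = 0. ✓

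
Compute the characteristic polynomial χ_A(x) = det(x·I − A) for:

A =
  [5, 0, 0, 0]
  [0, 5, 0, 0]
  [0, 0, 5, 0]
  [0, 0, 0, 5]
x^4 - 20*x^3 + 150*x^2 - 500*x + 625

Expanding det(x·I − A) (e.g. by cofactor expansion or by noting that A is similar to its Jordan form J, which has the same characteristic polynomial as A) gives
  χ_A(x) = x^4 - 20*x^3 + 150*x^2 - 500*x + 625
which factors as (x - 5)^4. The eigenvalues (with algebraic multiplicities) are λ = 5 with multiplicity 4.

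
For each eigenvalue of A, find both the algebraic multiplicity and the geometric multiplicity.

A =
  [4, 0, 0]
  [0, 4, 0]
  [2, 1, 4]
λ = 4: alg = 3, geom = 2

Step 1 — factor the characteristic polynomial to read off the algebraic multiplicities:
  χ_A(x) = (x - 4)^3

Step 2 — compute geometric multiplicities via the rank-nullity identity g(λ) = n − rank(A − λI):
  rank(A − (4)·I) = 1, so dim ker(A − (4)·I) = n − 1 = 2

Summary:
  λ = 4: algebraic multiplicity = 3, geometric multiplicity = 2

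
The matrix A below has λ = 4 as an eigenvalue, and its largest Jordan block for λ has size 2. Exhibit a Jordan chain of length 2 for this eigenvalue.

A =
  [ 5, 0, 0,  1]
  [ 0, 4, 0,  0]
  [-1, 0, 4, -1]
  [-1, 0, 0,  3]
A Jordan chain for λ = 4 of length 2:
v_1 = (1, 0, -1, -1)ᵀ
v_2 = (1, 0, 0, 0)ᵀ

Let N = A − (4)·I. We want v_2 with N^2 v_2 = 0 but N^1 v_2 ≠ 0; then v_{j-1} := N · v_j for j = 2, …, 2.

Pick v_2 = (1, 0, 0, 0)ᵀ.
Then v_1 = N · v_2 = (1, 0, -1, -1)ᵀ.

Sanity check: (A − (4)·I) v_1 = (0, 0, 0, 0)ᵀ = 0. ✓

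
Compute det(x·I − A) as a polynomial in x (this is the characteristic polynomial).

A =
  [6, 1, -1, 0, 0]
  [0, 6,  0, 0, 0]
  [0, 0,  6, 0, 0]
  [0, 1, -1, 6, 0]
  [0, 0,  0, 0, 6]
x^5 - 30*x^4 + 360*x^3 - 2160*x^2 + 6480*x - 7776

Expanding det(x·I − A) (e.g. by cofactor expansion or by noting that A is similar to its Jordan form J, which has the same characteristic polynomial as A) gives
  χ_A(x) = x^5 - 30*x^4 + 360*x^3 - 2160*x^2 + 6480*x - 7776
which factors as (x - 6)^5. The eigenvalues (with algebraic multiplicities) are λ = 6 with multiplicity 5.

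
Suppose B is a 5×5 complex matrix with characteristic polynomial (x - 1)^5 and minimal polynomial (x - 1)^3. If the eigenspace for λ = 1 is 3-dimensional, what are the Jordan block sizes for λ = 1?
Block sizes for λ = 1: [3, 1, 1]

Step 1 — from the characteristic polynomial, algebraic multiplicity of λ = 1 is 5. From dim ker(B − (1)·I) = 3, there are exactly 3 Jordan blocks for λ = 1.
Step 2 — from the minimal polynomial, the factor (x − 1)^3 tells us the largest block for λ = 1 has size 3.
Step 3 — with total size 5, 3 blocks, and largest block 3, the block sizes (in nonincreasing order) are [3, 1, 1].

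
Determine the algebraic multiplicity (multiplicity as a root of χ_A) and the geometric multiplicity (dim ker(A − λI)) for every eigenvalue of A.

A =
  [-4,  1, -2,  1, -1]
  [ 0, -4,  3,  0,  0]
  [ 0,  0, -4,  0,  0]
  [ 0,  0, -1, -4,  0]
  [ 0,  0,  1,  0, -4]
λ = -4: alg = 5, geom = 3

Step 1 — factor the characteristic polynomial to read off the algebraic multiplicities:
  χ_A(x) = (x + 4)^5

Step 2 — compute geometric multiplicities via the rank-nullity identity g(λ) = n − rank(A − λI):
  rank(A − (-4)·I) = 2, so dim ker(A − (-4)·I) = n − 2 = 3

Summary:
  λ = -4: algebraic multiplicity = 5, geometric multiplicity = 3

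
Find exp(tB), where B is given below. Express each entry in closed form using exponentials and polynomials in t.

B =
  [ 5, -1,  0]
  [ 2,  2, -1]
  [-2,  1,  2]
e^{tB} =
  [t^2*exp(3*t) + 2*t*exp(3*t) + exp(3*t), -t^2*exp(3*t)/2 - t*exp(3*t), t^2*exp(3*t)/2]
  [2*t^2*exp(3*t) + 2*t*exp(3*t), -t^2*exp(3*t) - t*exp(3*t) + exp(3*t), t^2*exp(3*t) - t*exp(3*t)]
  [-2*t*exp(3*t), t*exp(3*t), -t*exp(3*t) + exp(3*t)]

Strategy: write B = P · J · P⁻¹ where J is a Jordan canonical form, so e^{tB} = P · e^{tJ} · P⁻¹, and e^{tJ} can be computed block-by-block.

B has Jordan form
J =
  [3, 1, 0]
  [0, 3, 1]
  [0, 0, 3]
(up to reordering of blocks).

Per-block formulas:
  For a 3×3 Jordan block J_3(3): exp(t · J_3(3)) = e^(3t)·(I + t·N + (t^2/2)·N^2), where N is the 3×3 nilpotent shift.

After assembling e^{tJ} and conjugating by P, we get:

e^{tB} =
  [t^2*exp(3*t) + 2*t*exp(3*t) + exp(3*t), -t^2*exp(3*t)/2 - t*exp(3*t), t^2*exp(3*t)/2]
  [2*t^2*exp(3*t) + 2*t*exp(3*t), -t^2*exp(3*t) - t*exp(3*t) + exp(3*t), t^2*exp(3*t) - t*exp(3*t)]
  [-2*t*exp(3*t), t*exp(3*t), -t*exp(3*t) + exp(3*t)]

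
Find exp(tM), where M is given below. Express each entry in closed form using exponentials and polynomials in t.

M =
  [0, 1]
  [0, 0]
e^{tM} =
  [1, t]
  [0, 1]

Strategy: write M = P · J · P⁻¹ where J is a Jordan canonical form, so e^{tM} = P · e^{tJ} · P⁻¹, and e^{tJ} can be computed block-by-block.

M has Jordan form
J =
  [0, 1]
  [0, 0]
(up to reordering of blocks).

Per-block formulas:
  For a 2×2 Jordan block J_2(0): exp(t · J_2(0)) = e^(0t)·(I + t·N), where N is the 2×2 nilpotent shift.

After assembling e^{tJ} and conjugating by P, we get:

e^{tM} =
  [1, t]
  [0, 1]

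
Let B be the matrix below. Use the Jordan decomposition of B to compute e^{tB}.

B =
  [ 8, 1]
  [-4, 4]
e^{tB} =
  [2*t*exp(6*t) + exp(6*t), t*exp(6*t)]
  [-4*t*exp(6*t), -2*t*exp(6*t) + exp(6*t)]

Strategy: write B = P · J · P⁻¹ where J is a Jordan canonical form, so e^{tB} = P · e^{tJ} · P⁻¹, and e^{tJ} can be computed block-by-block.

B has Jordan form
J =
  [6, 1]
  [0, 6]
(up to reordering of blocks).

Per-block formulas:
  For a 2×2 Jordan block J_2(6): exp(t · J_2(6)) = e^(6t)·(I + t·N), where N is the 2×2 nilpotent shift.

After assembling e^{tJ} and conjugating by P, we get:

e^{tB} =
  [2*t*exp(6*t) + exp(6*t), t*exp(6*t)]
  [-4*t*exp(6*t), -2*t*exp(6*t) + exp(6*t)]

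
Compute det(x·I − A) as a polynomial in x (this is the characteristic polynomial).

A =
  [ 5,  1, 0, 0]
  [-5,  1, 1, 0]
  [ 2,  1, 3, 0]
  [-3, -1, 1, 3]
x^4 - 12*x^3 + 54*x^2 - 108*x + 81

Expanding det(x·I − A) (e.g. by cofactor expansion or by noting that A is similar to its Jordan form J, which has the same characteristic polynomial as A) gives
  χ_A(x) = x^4 - 12*x^3 + 54*x^2 - 108*x + 81
which factors as (x - 3)^4. The eigenvalues (with algebraic multiplicities) are λ = 3 with multiplicity 4.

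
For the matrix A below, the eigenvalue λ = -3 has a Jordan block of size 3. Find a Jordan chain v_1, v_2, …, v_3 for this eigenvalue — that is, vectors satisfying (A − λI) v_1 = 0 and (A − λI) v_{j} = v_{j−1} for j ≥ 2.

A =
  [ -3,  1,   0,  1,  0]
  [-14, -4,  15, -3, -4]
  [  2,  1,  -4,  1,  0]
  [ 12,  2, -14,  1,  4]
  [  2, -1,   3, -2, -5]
A Jordan chain for λ = -3 of length 3:
v_1 = (-2, 0, -4, 0, -8)ᵀ
v_2 = (0, -14, 2, 12, 2)ᵀ
v_3 = (1, 0, 0, 0, 0)ᵀ

Let N = A − (-3)·I. We want v_3 with N^3 v_3 = 0 but N^2 v_3 ≠ 0; then v_{j-1} := N · v_j for j = 3, …, 2.

Pick v_3 = (1, 0, 0, 0, 0)ᵀ.
Then v_2 = N · v_3 = (0, -14, 2, 12, 2)ᵀ.
Then v_1 = N · v_2 = (-2, 0, -4, 0, -8)ᵀ.

Sanity check: (A − (-3)·I) v_1 = (0, 0, 0, 0, 0)ᵀ = 0. ✓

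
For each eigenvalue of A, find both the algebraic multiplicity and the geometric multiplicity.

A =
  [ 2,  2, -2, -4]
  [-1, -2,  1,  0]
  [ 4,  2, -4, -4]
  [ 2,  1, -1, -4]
λ = -2: alg = 4, geom = 2

Step 1 — factor the characteristic polynomial to read off the algebraic multiplicities:
  χ_A(x) = (x + 2)^4

Step 2 — compute geometric multiplicities via the rank-nullity identity g(λ) = n − rank(A − λI):
  rank(A − (-2)·I) = 2, so dim ker(A − (-2)·I) = n − 2 = 2

Summary:
  λ = -2: algebraic multiplicity = 4, geometric multiplicity = 2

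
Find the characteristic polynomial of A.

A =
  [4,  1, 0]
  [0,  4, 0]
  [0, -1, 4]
x^3 - 12*x^2 + 48*x - 64

Expanding det(x·I − A) (e.g. by cofactor expansion or by noting that A is similar to its Jordan form J, which has the same characteristic polynomial as A) gives
  χ_A(x) = x^3 - 12*x^2 + 48*x - 64
which factors as (x - 4)^3. The eigenvalues (with algebraic multiplicities) are λ = 4 with multiplicity 3.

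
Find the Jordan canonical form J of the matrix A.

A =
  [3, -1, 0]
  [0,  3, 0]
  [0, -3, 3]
J_2(3) ⊕ J_1(3)

The characteristic polynomial is
  det(x·I − A) = x^3 - 9*x^2 + 27*x - 27 = (x - 3)^3

Eigenvalues and multiplicities (the geometric multiplicity of λ is n − rank(A − λI), which equals the number of Jordan blocks for λ):
  λ = 3: algebraic multiplicity = 3, geometric multiplicity = 2

Determining the block sizes for each eigenvalue:
  λ = 3: 2 blocks summing to 3 forces exactly one block of size 2 and the rest size 1 → block sizes [2, 1]

Assembling the blocks gives a Jordan form
J =
  [3, 1, 0]
  [0, 3, 0]
  [0, 0, 3]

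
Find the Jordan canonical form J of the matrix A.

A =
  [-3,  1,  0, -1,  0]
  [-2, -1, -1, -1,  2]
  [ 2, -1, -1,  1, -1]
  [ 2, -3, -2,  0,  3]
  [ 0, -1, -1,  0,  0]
J_3(-1) ⊕ J_2(-1)

The characteristic polynomial is
  det(x·I − A) = x^5 + 5*x^4 + 10*x^3 + 10*x^2 + 5*x + 1 = (x + 1)^5

Eigenvalues and multiplicities (the geometric multiplicity of λ is n − rank(A − λI), which equals the number of Jordan blocks for λ):
  λ = -1: algebraic multiplicity = 5, geometric multiplicity = 2

Determining the block sizes for each eigenvalue:
  λ = -1: with am = 5 and gm = 2, the partition is not yet determined (e.g. several partitions of 5 into 2 parts exist). Let N = A − (-1)·I. Computing rank(N^1) = 3, rank(N^2) = 1, rank(N^3) = 0; the number of blocks of size ≥ j is rank(N^{j−1}) − rank(N^j), giving [2, 2, 1]. So we have 1 block(s) of size 3, 1 block(s) of size 2 → block sizes [3, 2]

Assembling the blocks gives a Jordan form
J =
  [-1,  1,  0,  0,  0]
  [ 0, -1,  1,  0,  0]
  [ 0,  0, -1,  0,  0]
  [ 0,  0,  0, -1,  1]
  [ 0,  0,  0,  0, -1]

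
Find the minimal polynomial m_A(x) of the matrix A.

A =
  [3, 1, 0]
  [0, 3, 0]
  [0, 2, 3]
x^2 - 6*x + 9

The characteristic polynomial is χ_A(x) = (x - 3)^3, so the eigenvalues are known. The minimal polynomial is
  m_A(x) = Π_λ (x − λ)^{k_λ}
where k_λ is the size of the *largest* Jordan block for λ (equivalently, the smallest k with (A − λI)^k v = 0 for every generalised eigenvector v of λ).

  λ = 3: largest Jordan block has size 2, contributing (x − 3)^2

So m_A(x) = (x - 3)^2 = x^2 - 6*x + 9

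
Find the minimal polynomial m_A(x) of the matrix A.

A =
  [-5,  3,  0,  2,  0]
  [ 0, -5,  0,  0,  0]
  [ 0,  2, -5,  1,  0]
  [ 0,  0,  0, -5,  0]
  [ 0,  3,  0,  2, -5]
x^2 + 10*x + 25

The characteristic polynomial is χ_A(x) = (x + 5)^5, so the eigenvalues are known. The minimal polynomial is
  m_A(x) = Π_λ (x − λ)^{k_λ}
where k_λ is the size of the *largest* Jordan block for λ (equivalently, the smallest k with (A − λI)^k v = 0 for every generalised eigenvector v of λ).

  λ = -5: largest Jordan block has size 2, contributing (x + 5)^2

So m_A(x) = (x + 5)^2 = x^2 + 10*x + 25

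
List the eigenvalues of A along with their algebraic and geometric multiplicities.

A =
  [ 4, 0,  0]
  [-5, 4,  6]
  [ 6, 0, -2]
λ = -2: alg = 1, geom = 1; λ = 4: alg = 2, geom = 1

Step 1 — factor the characteristic polynomial to read off the algebraic multiplicities:
  χ_A(x) = (x - 4)^2*(x + 2)

Step 2 — compute geometric multiplicities via the rank-nullity identity g(λ) = n − rank(A − λI):
  rank(A − (-2)·I) = 2, so dim ker(A − (-2)·I) = n − 2 = 1
  rank(A − (4)·I) = 2, so dim ker(A − (4)·I) = n − 2 = 1

Summary:
  λ = -2: algebraic multiplicity = 1, geometric multiplicity = 1
  λ = 4: algebraic multiplicity = 2, geometric multiplicity = 1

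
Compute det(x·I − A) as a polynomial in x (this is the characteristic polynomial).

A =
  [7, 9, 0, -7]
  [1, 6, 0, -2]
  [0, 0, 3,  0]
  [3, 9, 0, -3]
x^4 - 13*x^3 + 63*x^2 - 135*x + 108

Expanding det(x·I − A) (e.g. by cofactor expansion or by noting that A is similar to its Jordan form J, which has the same characteristic polynomial as A) gives
  χ_A(x) = x^4 - 13*x^3 + 63*x^2 - 135*x + 108
which factors as (x - 4)*(x - 3)^3. The eigenvalues (with algebraic multiplicities) are λ = 3 with multiplicity 3, λ = 4 with multiplicity 1.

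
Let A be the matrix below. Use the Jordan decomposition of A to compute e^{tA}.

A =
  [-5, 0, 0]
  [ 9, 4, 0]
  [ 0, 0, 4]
e^{tA} =
  [exp(-5*t), 0, 0]
  [exp(4*t) - exp(-5*t), exp(4*t), 0]
  [0, 0, exp(4*t)]

Strategy: write A = P · J · P⁻¹ where J is a Jordan canonical form, so e^{tA} = P · e^{tJ} · P⁻¹, and e^{tJ} can be computed block-by-block.

A has Jordan form
J =
  [-5, 0, 0]
  [ 0, 4, 0]
  [ 0, 0, 4]
(up to reordering of blocks).

Per-block formulas:
  For a 1×1 block at λ = -5: exp(t · [-5]) = [e^(-5t)].
  For a 1×1 block at λ = 4: exp(t · [4]) = [e^(4t)].

After assembling e^{tJ} and conjugating by P, we get:

e^{tA} =
  [exp(-5*t), 0, 0]
  [exp(4*t) - exp(-5*t), exp(4*t), 0]
  [0, 0, exp(4*t)]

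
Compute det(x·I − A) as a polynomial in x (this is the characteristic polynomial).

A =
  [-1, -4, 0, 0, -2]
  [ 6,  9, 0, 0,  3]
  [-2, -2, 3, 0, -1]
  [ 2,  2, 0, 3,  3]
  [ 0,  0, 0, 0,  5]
x^5 - 19*x^4 + 142*x^3 - 522*x^2 + 945*x - 675

Expanding det(x·I − A) (e.g. by cofactor expansion or by noting that A is similar to its Jordan form J, which has the same characteristic polynomial as A) gives
  χ_A(x) = x^5 - 19*x^4 + 142*x^3 - 522*x^2 + 945*x - 675
which factors as (x - 5)^2*(x - 3)^3. The eigenvalues (with algebraic multiplicities) are λ = 3 with multiplicity 3, λ = 5 with multiplicity 2.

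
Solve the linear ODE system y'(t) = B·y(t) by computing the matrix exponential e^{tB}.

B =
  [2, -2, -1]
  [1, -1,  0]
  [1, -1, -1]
e^{tB} =
  [t^2/2 + 2*t + 1, -t^2/2 - 2*t, -t^2/2 - t]
  [t^2/2 + t, -t^2/2 - t + 1, -t^2/2]
  [t, -t, 1 - t]

Strategy: write B = P · J · P⁻¹ where J is a Jordan canonical form, so e^{tB} = P · e^{tJ} · P⁻¹, and e^{tJ} can be computed block-by-block.

B has Jordan form
J =
  [0, 1, 0]
  [0, 0, 1]
  [0, 0, 0]
(up to reordering of blocks).

Per-block formulas:
  For a 3×3 Jordan block J_3(0): exp(t · J_3(0)) = e^(0t)·(I + t·N + (t^2/2)·N^2), where N is the 3×3 nilpotent shift.

After assembling e^{tJ} and conjugating by P, we get:

e^{tB} =
  [t^2/2 + 2*t + 1, -t^2/2 - 2*t, -t^2/2 - t]
  [t^2/2 + t, -t^2/2 - t + 1, -t^2/2]
  [t, -t, 1 - t]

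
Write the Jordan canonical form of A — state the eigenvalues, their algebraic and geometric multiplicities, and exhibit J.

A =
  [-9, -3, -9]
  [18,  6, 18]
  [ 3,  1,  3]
J_2(0) ⊕ J_1(0)

The characteristic polynomial is
  det(x·I − A) = x^3

Eigenvalues and multiplicities (the geometric multiplicity of λ is n − rank(A − λI), which equals the number of Jordan blocks for λ):
  λ = 0: algebraic multiplicity = 3, geometric multiplicity = 2

Determining the block sizes for each eigenvalue:
  λ = 0: 2 blocks summing to 3 forces exactly one block of size 2 and the rest size 1 → block sizes [2, 1]

Assembling the blocks gives a Jordan form
J =
  [0, 1, 0]
  [0, 0, 0]
  [0, 0, 0]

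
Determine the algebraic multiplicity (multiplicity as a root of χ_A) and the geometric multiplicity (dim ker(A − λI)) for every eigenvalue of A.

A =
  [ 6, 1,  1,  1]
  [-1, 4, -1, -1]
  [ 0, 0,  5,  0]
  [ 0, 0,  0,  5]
λ = 5: alg = 4, geom = 3

Step 1 — factor the characteristic polynomial to read off the algebraic multiplicities:
  χ_A(x) = (x - 5)^4

Step 2 — compute geometric multiplicities via the rank-nullity identity g(λ) = n − rank(A − λI):
  rank(A − (5)·I) = 1, so dim ker(A − (5)·I) = n − 1 = 3

Summary:
  λ = 5: algebraic multiplicity = 4, geometric multiplicity = 3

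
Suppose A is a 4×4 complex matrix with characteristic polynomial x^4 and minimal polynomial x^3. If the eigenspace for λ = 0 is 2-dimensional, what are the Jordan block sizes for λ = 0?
Block sizes for λ = 0: [3, 1]

Step 1 — from the characteristic polynomial, algebraic multiplicity of λ = 0 is 4. From dim ker(A − (0)·I) = 2, there are exactly 2 Jordan blocks for λ = 0.
Step 2 — from the minimal polynomial, the factor (x − 0)^3 tells us the largest block for λ = 0 has size 3.
Step 3 — with total size 4, 2 blocks, and largest block 3, the block sizes (in nonincreasing order) are [3, 1].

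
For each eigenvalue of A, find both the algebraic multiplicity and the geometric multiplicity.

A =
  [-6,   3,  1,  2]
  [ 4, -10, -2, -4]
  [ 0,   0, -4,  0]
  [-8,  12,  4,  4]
λ = -4: alg = 4, geom = 3

Step 1 — factor the characteristic polynomial to read off the algebraic multiplicities:
  χ_A(x) = (x + 4)^4

Step 2 — compute geometric multiplicities via the rank-nullity identity g(λ) = n − rank(A − λI):
  rank(A − (-4)·I) = 1, so dim ker(A − (-4)·I) = n − 1 = 3

Summary:
  λ = -4: algebraic multiplicity = 4, geometric multiplicity = 3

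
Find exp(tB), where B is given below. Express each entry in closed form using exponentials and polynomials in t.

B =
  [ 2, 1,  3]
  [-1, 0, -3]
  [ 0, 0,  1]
e^{tB} =
  [t*exp(t) + exp(t), t*exp(t), 3*t*exp(t)]
  [-t*exp(t), -t*exp(t) + exp(t), -3*t*exp(t)]
  [0, 0, exp(t)]

Strategy: write B = P · J · P⁻¹ where J is a Jordan canonical form, so e^{tB} = P · e^{tJ} · P⁻¹, and e^{tJ} can be computed block-by-block.

B has Jordan form
J =
  [1, 1, 0]
  [0, 1, 0]
  [0, 0, 1]
(up to reordering of blocks).

Per-block formulas:
  For a 2×2 Jordan block J_2(1): exp(t · J_2(1)) = e^(1t)·(I + t·N), where N is the 2×2 nilpotent shift.
  For a 1×1 block at λ = 1: exp(t · [1]) = [e^(1t)].

After assembling e^{tJ} and conjugating by P, we get:

e^{tB} =
  [t*exp(t) + exp(t), t*exp(t), 3*t*exp(t)]
  [-t*exp(t), -t*exp(t) + exp(t), -3*t*exp(t)]
  [0, 0, exp(t)]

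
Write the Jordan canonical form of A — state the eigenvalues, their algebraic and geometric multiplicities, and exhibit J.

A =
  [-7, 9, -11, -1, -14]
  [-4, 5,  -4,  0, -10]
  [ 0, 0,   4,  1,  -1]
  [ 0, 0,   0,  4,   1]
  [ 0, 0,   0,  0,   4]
J_2(-1) ⊕ J_3(4)

The characteristic polynomial is
  det(x·I − A) = x^5 - 10*x^4 + 25*x^3 + 20*x^2 - 80*x - 64 = (x - 4)^3*(x + 1)^2

Eigenvalues and multiplicities (the geometric multiplicity of λ is n − rank(A − λI), which equals the number of Jordan blocks for λ):
  λ = -1: algebraic multiplicity = 2, geometric multiplicity = 1
  λ = 4: algebraic multiplicity = 3, geometric multiplicity = 1

Determining the block sizes for each eigenvalue:
  λ = -1: one block (gm = 1), so the single block has size am = 2 → block sizes [2]
  λ = 4: one block (gm = 1), so the single block has size am = 3 → block sizes [3]

Assembling the blocks gives a Jordan form
J =
  [-1,  1, 0, 0, 0]
  [ 0, -1, 0, 0, 0]
  [ 0,  0, 4, 1, 0]
  [ 0,  0, 0, 4, 1]
  [ 0,  0, 0, 0, 4]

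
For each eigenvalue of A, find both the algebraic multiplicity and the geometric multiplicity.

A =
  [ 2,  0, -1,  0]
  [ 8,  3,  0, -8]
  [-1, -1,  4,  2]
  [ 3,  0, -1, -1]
λ = -1: alg = 1, geom = 1; λ = 3: alg = 3, geom = 1

Step 1 — factor the characteristic polynomial to read off the algebraic multiplicities:
  χ_A(x) = (x - 3)^3*(x + 1)

Step 2 — compute geometric multiplicities via the rank-nullity identity g(λ) = n − rank(A − λI):
  rank(A − (-1)·I) = 3, so dim ker(A − (-1)·I) = n − 3 = 1
  rank(A − (3)·I) = 3, so dim ker(A − (3)·I) = n − 3 = 1

Summary:
  λ = -1: algebraic multiplicity = 1, geometric multiplicity = 1
  λ = 3: algebraic multiplicity = 3, geometric multiplicity = 1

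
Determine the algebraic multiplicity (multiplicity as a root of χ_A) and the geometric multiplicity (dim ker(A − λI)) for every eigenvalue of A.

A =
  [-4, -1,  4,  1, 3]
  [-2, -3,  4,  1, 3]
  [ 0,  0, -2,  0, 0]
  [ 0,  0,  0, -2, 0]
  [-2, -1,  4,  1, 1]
λ = -2: alg = 5, geom = 4

Step 1 — factor the characteristic polynomial to read off the algebraic multiplicities:
  χ_A(x) = (x + 2)^5

Step 2 — compute geometric multiplicities via the rank-nullity identity g(λ) = n − rank(A − λI):
  rank(A − (-2)·I) = 1, so dim ker(A − (-2)·I) = n − 1 = 4

Summary:
  λ = -2: algebraic multiplicity = 5, geometric multiplicity = 4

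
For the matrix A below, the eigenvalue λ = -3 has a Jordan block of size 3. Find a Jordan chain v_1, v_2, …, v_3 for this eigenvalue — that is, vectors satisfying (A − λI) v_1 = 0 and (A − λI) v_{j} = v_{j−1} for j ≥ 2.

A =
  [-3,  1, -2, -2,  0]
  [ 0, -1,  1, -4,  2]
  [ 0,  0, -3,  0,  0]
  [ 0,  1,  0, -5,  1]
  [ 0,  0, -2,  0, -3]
A Jordan chain for λ = -3 of length 3:
v_1 = (1, -2, 0, -1, 0)ᵀ
v_2 = (-2, 1, 0, 0, -2)ᵀ
v_3 = (0, 0, 1, 0, 0)ᵀ

Let N = A − (-3)·I. We want v_3 with N^3 v_3 = 0 but N^2 v_3 ≠ 0; then v_{j-1} := N · v_j for j = 3, …, 2.

Pick v_3 = (0, 0, 1, 0, 0)ᵀ.
Then v_2 = N · v_3 = (-2, 1, 0, 0, -2)ᵀ.
Then v_1 = N · v_2 = (1, -2, 0, -1, 0)ᵀ.

Sanity check: (A − (-3)·I) v_1 = (0, 0, 0, 0, 0)ᵀ = 0. ✓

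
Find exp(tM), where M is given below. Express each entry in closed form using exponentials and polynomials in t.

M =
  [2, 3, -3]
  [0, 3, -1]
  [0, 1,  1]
e^{tM} =
  [exp(2*t), 3*t*exp(2*t), -3*t*exp(2*t)]
  [0, t*exp(2*t) + exp(2*t), -t*exp(2*t)]
  [0, t*exp(2*t), -t*exp(2*t) + exp(2*t)]

Strategy: write M = P · J · P⁻¹ where J is a Jordan canonical form, so e^{tM} = P · e^{tJ} · P⁻¹, and e^{tJ} can be computed block-by-block.

M has Jordan form
J =
  [2, 1, 0]
  [0, 2, 0]
  [0, 0, 2]
(up to reordering of blocks).

Per-block formulas:
  For a 1×1 block at λ = 2: exp(t · [2]) = [e^(2t)].
  For a 2×2 Jordan block J_2(2): exp(t · J_2(2)) = e^(2t)·(I + t·N), where N is the 2×2 nilpotent shift.

After assembling e^{tJ} and conjugating by P, we get:

e^{tM} =
  [exp(2*t), 3*t*exp(2*t), -3*t*exp(2*t)]
  [0, t*exp(2*t) + exp(2*t), -t*exp(2*t)]
  [0, t*exp(2*t), -t*exp(2*t) + exp(2*t)]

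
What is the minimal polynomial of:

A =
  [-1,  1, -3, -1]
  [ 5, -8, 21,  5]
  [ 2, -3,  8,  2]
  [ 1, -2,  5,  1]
x^3

The characteristic polynomial is χ_A(x) = x^4, so the eigenvalues are known. The minimal polynomial is
  m_A(x) = Π_λ (x − λ)^{k_λ}
where k_λ is the size of the *largest* Jordan block for λ (equivalently, the smallest k with (A − λI)^k v = 0 for every generalised eigenvector v of λ).

  λ = 0: largest Jordan block has size 3, contributing (x − 0)^3

So m_A(x) = x^3 = x^3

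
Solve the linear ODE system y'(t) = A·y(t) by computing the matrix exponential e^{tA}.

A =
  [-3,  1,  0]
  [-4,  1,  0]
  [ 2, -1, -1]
e^{tA} =
  [-2*t*exp(-t) + exp(-t), t*exp(-t), 0]
  [-4*t*exp(-t), 2*t*exp(-t) + exp(-t), 0]
  [2*t*exp(-t), -t*exp(-t), exp(-t)]

Strategy: write A = P · J · P⁻¹ where J is a Jordan canonical form, so e^{tA} = P · e^{tJ} · P⁻¹, and e^{tJ} can be computed block-by-block.

A has Jordan form
J =
  [-1,  1,  0]
  [ 0, -1,  0]
  [ 0,  0, -1]
(up to reordering of blocks).

Per-block formulas:
  For a 1×1 block at λ = -1: exp(t · [-1]) = [e^(-1t)].
  For a 2×2 Jordan block J_2(-1): exp(t · J_2(-1)) = e^(-1t)·(I + t·N), where N is the 2×2 nilpotent shift.

After assembling e^{tJ} and conjugating by P, we get:

e^{tA} =
  [-2*t*exp(-t) + exp(-t), t*exp(-t), 0]
  [-4*t*exp(-t), 2*t*exp(-t) + exp(-t), 0]
  [2*t*exp(-t), -t*exp(-t), exp(-t)]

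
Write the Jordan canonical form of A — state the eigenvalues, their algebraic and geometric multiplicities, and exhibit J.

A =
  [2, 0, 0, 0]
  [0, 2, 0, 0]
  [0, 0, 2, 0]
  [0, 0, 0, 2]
J_1(2) ⊕ J_1(2) ⊕ J_1(2) ⊕ J_1(2)

The characteristic polynomial is
  det(x·I − A) = x^4 - 8*x^3 + 24*x^2 - 32*x + 16 = (x - 2)^4

Eigenvalues and multiplicities (the geometric multiplicity of λ is n − rank(A − λI), which equals the number of Jordan blocks for λ):
  λ = 2: algebraic multiplicity = 4, geometric multiplicity = 4

Determining the block sizes for each eigenvalue:
  λ = 2: gm = am = 4, so every block has size 1 → block sizes [1, 1, 1, 1]

Assembling the blocks gives a Jordan form
J =
  [2, 0, 0, 0]
  [0, 2, 0, 0]
  [0, 0, 2, 0]
  [0, 0, 0, 2]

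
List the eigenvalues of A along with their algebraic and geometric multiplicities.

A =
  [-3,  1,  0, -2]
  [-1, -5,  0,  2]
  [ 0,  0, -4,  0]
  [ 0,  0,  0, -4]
λ = -4: alg = 4, geom = 3

Step 1 — factor the characteristic polynomial to read off the algebraic multiplicities:
  χ_A(x) = (x + 4)^4

Step 2 — compute geometric multiplicities via the rank-nullity identity g(λ) = n − rank(A − λI):
  rank(A − (-4)·I) = 1, so dim ker(A − (-4)·I) = n − 1 = 3

Summary:
  λ = -4: algebraic multiplicity = 4, geometric multiplicity = 3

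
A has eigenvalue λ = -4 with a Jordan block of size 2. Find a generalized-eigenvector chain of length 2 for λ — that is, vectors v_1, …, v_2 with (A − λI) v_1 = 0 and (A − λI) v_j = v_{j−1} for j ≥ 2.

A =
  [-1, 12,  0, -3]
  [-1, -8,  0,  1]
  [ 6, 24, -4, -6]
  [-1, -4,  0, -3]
A Jordan chain for λ = -4 of length 2:
v_1 = (3, -1, 6, -1)ᵀ
v_2 = (1, 0, 0, 0)ᵀ

Let N = A − (-4)·I. We want v_2 with N^2 v_2 = 0 but N^1 v_2 ≠ 0; then v_{j-1} := N · v_j for j = 2, …, 2.

Pick v_2 = (1, 0, 0, 0)ᵀ.
Then v_1 = N · v_2 = (3, -1, 6, -1)ᵀ.

Sanity check: (A − (-4)·I) v_1 = (0, 0, 0, 0)ᵀ = 0. ✓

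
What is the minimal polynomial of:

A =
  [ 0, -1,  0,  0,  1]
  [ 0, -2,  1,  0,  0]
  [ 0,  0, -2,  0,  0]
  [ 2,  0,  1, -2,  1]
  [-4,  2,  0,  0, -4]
x^3 + 6*x^2 + 12*x + 8

The characteristic polynomial is χ_A(x) = (x + 2)^5, so the eigenvalues are known. The minimal polynomial is
  m_A(x) = Π_λ (x − λ)^{k_λ}
where k_λ is the size of the *largest* Jordan block for λ (equivalently, the smallest k with (A − λI)^k v = 0 for every generalised eigenvector v of λ).

  λ = -2: largest Jordan block has size 3, contributing (x + 2)^3

So m_A(x) = (x + 2)^3 = x^3 + 6*x^2 + 12*x + 8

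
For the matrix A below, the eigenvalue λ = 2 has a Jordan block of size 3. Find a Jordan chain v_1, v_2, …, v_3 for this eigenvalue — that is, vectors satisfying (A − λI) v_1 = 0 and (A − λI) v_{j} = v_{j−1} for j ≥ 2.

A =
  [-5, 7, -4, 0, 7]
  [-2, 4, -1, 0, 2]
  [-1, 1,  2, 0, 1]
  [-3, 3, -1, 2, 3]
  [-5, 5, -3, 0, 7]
A Jordan chain for λ = 2 of length 3:
v_1 = (4, 1, 0, 1, 3)ᵀ
v_2 = (-7, -2, -1, -3, -5)ᵀ
v_3 = (1, 0, 0, 0, 0)ᵀ

Let N = A − (2)·I. We want v_3 with N^3 v_3 = 0 but N^2 v_3 ≠ 0; then v_{j-1} := N · v_j for j = 3, …, 2.

Pick v_3 = (1, 0, 0, 0, 0)ᵀ.
Then v_2 = N · v_3 = (-7, -2, -1, -3, -5)ᵀ.
Then v_1 = N · v_2 = (4, 1, 0, 1, 3)ᵀ.

Sanity check: (A − (2)·I) v_1 = (0, 0, 0, 0, 0)ᵀ = 0. ✓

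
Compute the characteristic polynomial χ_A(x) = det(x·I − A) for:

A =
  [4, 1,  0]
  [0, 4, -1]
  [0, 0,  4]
x^3 - 12*x^2 + 48*x - 64

Expanding det(x·I − A) (e.g. by cofactor expansion or by noting that A is similar to its Jordan form J, which has the same characteristic polynomial as A) gives
  χ_A(x) = x^3 - 12*x^2 + 48*x - 64
which factors as (x - 4)^3. The eigenvalues (with algebraic multiplicities) are λ = 4 with multiplicity 3.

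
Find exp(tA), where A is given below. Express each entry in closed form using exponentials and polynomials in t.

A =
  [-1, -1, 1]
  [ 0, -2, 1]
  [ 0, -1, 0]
e^{tA} =
  [exp(-t), -t*exp(-t), t*exp(-t)]
  [0, -t*exp(-t) + exp(-t), t*exp(-t)]
  [0, -t*exp(-t), t*exp(-t) + exp(-t)]

Strategy: write A = P · J · P⁻¹ where J is a Jordan canonical form, so e^{tA} = P · e^{tJ} · P⁻¹, and e^{tJ} can be computed block-by-block.

A has Jordan form
J =
  [-1,  1,  0]
  [ 0, -1,  0]
  [ 0,  0, -1]
(up to reordering of blocks).

Per-block formulas:
  For a 1×1 block at λ = -1: exp(t · [-1]) = [e^(-1t)].
  For a 2×2 Jordan block J_2(-1): exp(t · J_2(-1)) = e^(-1t)·(I + t·N), where N is the 2×2 nilpotent shift.

After assembling e^{tJ} and conjugating by P, we get:

e^{tA} =
  [exp(-t), -t*exp(-t), t*exp(-t)]
  [0, -t*exp(-t) + exp(-t), t*exp(-t)]
  [0, -t*exp(-t), t*exp(-t) + exp(-t)]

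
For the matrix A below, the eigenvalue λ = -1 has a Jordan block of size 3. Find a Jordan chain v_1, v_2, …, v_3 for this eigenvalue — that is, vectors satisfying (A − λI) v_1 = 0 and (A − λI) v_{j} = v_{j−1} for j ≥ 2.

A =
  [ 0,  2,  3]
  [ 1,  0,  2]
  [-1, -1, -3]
A Jordan chain for λ = -1 of length 3:
v_1 = (1, 1, -1)ᵀ
v_2 = (2, 1, -1)ᵀ
v_3 = (0, 1, 0)ᵀ

Let N = A − (-1)·I. We want v_3 with N^3 v_3 = 0 but N^2 v_3 ≠ 0; then v_{j-1} := N · v_j for j = 3, …, 2.

Pick v_3 = (0, 1, 0)ᵀ.
Then v_2 = N · v_3 = (2, 1, -1)ᵀ.
Then v_1 = N · v_2 = (1, 1, -1)ᵀ.

Sanity check: (A − (-1)·I) v_1 = (0, 0, 0)ᵀ = 0. ✓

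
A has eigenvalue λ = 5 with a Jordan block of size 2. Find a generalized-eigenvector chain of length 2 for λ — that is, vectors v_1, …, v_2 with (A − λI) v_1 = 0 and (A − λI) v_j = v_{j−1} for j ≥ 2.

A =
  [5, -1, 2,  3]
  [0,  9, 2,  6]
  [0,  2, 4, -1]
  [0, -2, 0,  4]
A Jordan chain for λ = 5 of length 2:
v_1 = (1, 0, 0, 0)ᵀ
v_2 = (0, 1, 4, -2)ᵀ

Let N = A − (5)·I. We want v_2 with N^2 v_2 = 0 but N^1 v_2 ≠ 0; then v_{j-1} := N · v_j for j = 2, …, 2.

Pick v_2 = (0, 1, 4, -2)ᵀ.
Then v_1 = N · v_2 = (1, 0, 0, 0)ᵀ.

Sanity check: (A − (5)·I) v_1 = (0, 0, 0, 0)ᵀ = 0. ✓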